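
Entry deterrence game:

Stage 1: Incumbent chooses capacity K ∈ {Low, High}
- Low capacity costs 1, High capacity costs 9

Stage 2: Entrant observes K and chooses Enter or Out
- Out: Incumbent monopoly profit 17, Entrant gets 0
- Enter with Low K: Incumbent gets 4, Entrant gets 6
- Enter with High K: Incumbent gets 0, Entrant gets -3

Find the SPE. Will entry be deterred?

SPE: (High, Enter|Low, Out|High); Entry deterred. Incumbent net profit = 8

Work:
After Low K: Entrant enters (6 > 0)
After High K: Entrant stays out (-3 < 0)
Incumbent: Low → 4−1=3, High → 17−9=8
Incumbent chooses High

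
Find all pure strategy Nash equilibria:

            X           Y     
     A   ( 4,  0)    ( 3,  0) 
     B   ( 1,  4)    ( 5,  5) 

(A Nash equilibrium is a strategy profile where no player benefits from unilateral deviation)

Nash equilibrium: (A, X), (B, Y)

Work:
Best responses:
  P1 vs X: payoffs [4, 1] → best response A (payoff 4)
  P1 vs Y: payoffs [3, 5] → best response B (payoff 5)
  P2 vs A: payoffs [0, 0] → best response X/Y (payoff 0)
  P2 vs B: payoffs [4, 5] → best response Y (payoff 5)
Mutual best responses: (A,X), (B,Y) → Nash equilibria.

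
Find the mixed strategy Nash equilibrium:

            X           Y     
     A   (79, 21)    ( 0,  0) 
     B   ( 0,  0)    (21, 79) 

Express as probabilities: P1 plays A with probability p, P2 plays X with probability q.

p = 0.79, q = 0.21

Work:
Find probabilities that make opponent indifferent:
P2 chooses q to make P1 indifferent between A and B
P1 chooses p to make P2 indifferent between X and Y
Mixed NE: P1 plays (A: 0.79, B: 0.21), P2 plays (X: 0.21, Y: 0.79)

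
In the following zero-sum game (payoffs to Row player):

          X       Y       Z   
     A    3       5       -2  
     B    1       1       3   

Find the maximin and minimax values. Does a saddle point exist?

Maximin = 1, Minimax = 3, Saddle: False

Work:
Row minimums: [-2, 1] → maximin = 1
Column maximums: [3, 5, 3] → minimax = 3
No saddle point (maximin ≠ minimax). Mixed strategy needed.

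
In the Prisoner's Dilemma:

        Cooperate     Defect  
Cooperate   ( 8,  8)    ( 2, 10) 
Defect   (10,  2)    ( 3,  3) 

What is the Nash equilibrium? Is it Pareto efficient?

(Defect, Defect) is NE; not Pareto efficient

Work:
Defect dominates Cooperate for both players:
If P2 cooperates: Defect (10) > Cooperate (8)
If P2 defects: Defect (3) > Cooperate (2)
NE: (Defect, Defect) with payoff (3, 3)
But (Cooperate, Cooperate) = (8, 8) Pareto dominates (3, 3)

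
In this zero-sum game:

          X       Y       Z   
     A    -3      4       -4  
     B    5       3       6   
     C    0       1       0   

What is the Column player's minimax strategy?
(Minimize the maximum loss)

Column should play Y, value = 4

Work:
Column player minimizes Row's maximum payoff:
Column X: max payoff to Row = 5
Column Y: max payoff to Row = 4
Column Z: max payoff to Row = 6
Minimum is 4, achieved by column Y.
Minimax strategy: Y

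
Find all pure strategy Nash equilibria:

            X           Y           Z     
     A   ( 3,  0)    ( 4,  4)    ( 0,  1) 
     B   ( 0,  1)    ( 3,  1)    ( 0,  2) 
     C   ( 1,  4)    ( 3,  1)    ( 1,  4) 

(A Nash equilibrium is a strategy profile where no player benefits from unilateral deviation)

Nash equilibrium: (A, Y), (C, Z)

Work:
Best responses:
  P1 vs X: payoffs [3, 0, 1] → best response A (payoff 3)
  P1 vs Y: payoffs [4, 3, 3] → best response A (payoff 4)
  P1 vs Z: payoffs [0, 0, 1] → best response C (payoff 1)
  P2 vs A: payoffs [0, 4, 1] → best response Y (payoff 4)
  P2 vs B: payoffs [1, 1, 2] → best response Z (payoff 2)
  P2 vs C: payoffs [4, 1, 4] → best response X/Z (payoff 4)
Mutual best responses: (A,Y), (C,Z) → Nash equilibria.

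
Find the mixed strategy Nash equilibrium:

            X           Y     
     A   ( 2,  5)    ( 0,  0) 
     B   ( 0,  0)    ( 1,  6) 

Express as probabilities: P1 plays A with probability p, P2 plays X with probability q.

p = 0.5455, q = 0.3333

Work:
Find probabilities that make opponent indifferent:
P2 chooses q to make P1 indifferent between A and B
P1 chooses p to make P2 indifferent between X and Y
Mixed NE: P1 plays (A: 0.5455, B: 0.4545), P2 plays (X: 0.3333, Y: 0.6667)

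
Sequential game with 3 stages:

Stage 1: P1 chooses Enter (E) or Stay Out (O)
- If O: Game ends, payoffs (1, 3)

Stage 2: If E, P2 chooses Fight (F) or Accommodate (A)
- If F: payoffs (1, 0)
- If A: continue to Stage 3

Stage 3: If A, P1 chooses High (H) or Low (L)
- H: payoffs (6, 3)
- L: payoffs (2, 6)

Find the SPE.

SPE: (E, A, H); Outcome (6, 3)

Work:
Stage 3: P1 chooses H (6 vs 2)
Stage 2: P2: F->0, A->3 (anticipating H). Choose A
Stage 1: P1: O->1, E->6 (anticipating A, H). Choose E
SPE path: E -> A -> H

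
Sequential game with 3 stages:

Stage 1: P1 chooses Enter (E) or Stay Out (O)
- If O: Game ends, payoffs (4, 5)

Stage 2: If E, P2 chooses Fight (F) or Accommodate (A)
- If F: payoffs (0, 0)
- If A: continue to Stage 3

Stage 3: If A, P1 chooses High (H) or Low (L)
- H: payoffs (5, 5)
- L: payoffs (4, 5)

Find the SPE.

SPE: (E, A, H); Outcome (5, 5)

Work:
Stage 3: P1 chooses H (5 vs 4)
Stage 2: P2: F->0, A->5 (anticipating H). Choose A
Stage 1: P1: O->4, E->5 (anticipating A, H). Choose E
SPE path: E -> A -> H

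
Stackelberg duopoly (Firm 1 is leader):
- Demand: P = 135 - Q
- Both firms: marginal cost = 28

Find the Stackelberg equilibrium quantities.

q₁* (leader) = 53.5, q₂* (follower) = 26.75

Work:
Follower's reaction: q₂ = (a - c - q₁)/2
Leader substitutes: π₁ = q₁·(a - q₁ - (a-c-q₁)/2 - c)
FOC: q₁* = (135 - 28)/2 = 53.50
Then: q₂* = (135 - 28 - 53.5)/2 = 26.75
Leader has first-mover advantage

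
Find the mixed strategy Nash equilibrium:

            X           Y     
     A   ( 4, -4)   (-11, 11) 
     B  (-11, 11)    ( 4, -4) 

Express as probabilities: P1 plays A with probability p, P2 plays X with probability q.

p = 0.5, q = 0.5

Work:
Find probabilities that make opponent indifferent:
P2 chooses q to make P1 indifferent between A and B
P1 chooses p to make P2 indifferent between X and Y
Mixed NE: P1 plays (A: 0.5, B: 0.5), P2 plays (X: 0.5, Y: 0.5)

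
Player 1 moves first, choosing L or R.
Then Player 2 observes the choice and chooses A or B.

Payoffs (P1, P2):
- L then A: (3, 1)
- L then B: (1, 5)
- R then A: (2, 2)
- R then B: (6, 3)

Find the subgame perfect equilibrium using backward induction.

P1 plays R, P2 plays B after L and B after R; Payoff (6, 3)

Work:
Backward induction:
After L: P2 chooses B → P1 gets 1
After R: P2 chooses B → P1 gets 6
P1 chooses R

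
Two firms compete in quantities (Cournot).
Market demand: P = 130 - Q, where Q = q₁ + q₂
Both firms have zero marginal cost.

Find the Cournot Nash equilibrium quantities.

q₁* = q₂* = 43.33; P* = 43.33

Work:
Profit: π_i = P·q_i = (a - q_i - q_j)·q_i
FOC: ∂π_i/∂q_i = a - 2q_i - q_j = 0
Reaction function: q_i = (130 - q_j)/2
Symmetry: q* = 130/3 = 43.33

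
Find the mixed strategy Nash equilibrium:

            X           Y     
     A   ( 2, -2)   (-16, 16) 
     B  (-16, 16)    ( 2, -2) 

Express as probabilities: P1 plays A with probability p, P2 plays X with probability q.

p = 0.5, q = 0.5

Work:
Find probabilities that make opponent indifferent:
P2 chooses q to make P1 indifferent between A and B
P1 chooses p to make P2 indifferent between X and Y
Mixed NE: P1 plays (A: 0.5, B: 0.5), P2 plays (X: 0.5, Y: 0.5)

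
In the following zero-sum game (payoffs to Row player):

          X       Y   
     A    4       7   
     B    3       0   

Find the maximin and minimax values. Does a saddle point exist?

Maximin = 4, Minimax = 4, Saddle: True

Work:
Row minimums: [4, 0] → maximin = 4
Column maximums: [4, 7] → minimax = 4
Saddle point exists! Game value = 4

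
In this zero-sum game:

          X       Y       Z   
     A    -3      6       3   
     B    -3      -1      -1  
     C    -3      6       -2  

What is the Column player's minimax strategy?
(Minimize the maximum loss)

Column should play X, value = -3

Work:
Column player minimizes Row's maximum payoff:
Column X: max payoff to Row = -3
Column Y: max payoff to Row = 6
Column Z: max payoff to Row = 3
Minimum is -3, achieved by column X.
Minimax strategy: X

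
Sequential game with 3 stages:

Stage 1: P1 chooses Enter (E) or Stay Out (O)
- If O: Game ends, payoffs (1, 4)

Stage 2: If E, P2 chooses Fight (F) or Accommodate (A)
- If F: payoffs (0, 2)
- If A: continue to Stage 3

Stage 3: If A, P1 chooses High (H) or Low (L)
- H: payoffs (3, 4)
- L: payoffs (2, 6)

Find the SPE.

SPE: (E, A, H); Outcome (3, 4)

Work:
Stage 3: P1 chooses H (3 vs 2)
Stage 2: P2: F->2, A->4 (anticipating H). Choose A
Stage 1: P1: O->1, E->3 (anticipating A, H). Choose E
SPE path: E -> A -> H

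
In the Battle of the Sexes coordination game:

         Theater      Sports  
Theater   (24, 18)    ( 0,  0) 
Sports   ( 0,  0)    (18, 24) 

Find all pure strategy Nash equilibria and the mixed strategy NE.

Pure NE: (Theater, Theater) and (Sports, Sports); Mixed NE: p = 0.5714, q = 0.4286

Work:
Check pure NE:
(Theater, Theater): (24, 18) - no unilateral deviation beneficial
(Sports, Sports): (18, 24) - no unilateral deviation beneficial
Mixed NE: P1 plays Theater with p = 0.5714, P2 plays Theater with q = 0.4286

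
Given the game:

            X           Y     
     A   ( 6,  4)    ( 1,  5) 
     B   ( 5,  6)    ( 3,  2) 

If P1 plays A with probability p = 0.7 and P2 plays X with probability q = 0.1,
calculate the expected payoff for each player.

E[P1] = 2.01, E[P2] = 4.15

Work:
E[P1] = p·q·π₁(A,X) + p·(1-q)·π₁(A,Y) + (1-p)·q·π₁(B,X) + (1-p)·(1-q)·π₁(B,Y)
= 0.7·0.1·6 + 0.7·0.9·1 + 0.3·0.1·5 + 0.3·0.9·3
= 2.01

E[P2] = 4.15 (similar calculation)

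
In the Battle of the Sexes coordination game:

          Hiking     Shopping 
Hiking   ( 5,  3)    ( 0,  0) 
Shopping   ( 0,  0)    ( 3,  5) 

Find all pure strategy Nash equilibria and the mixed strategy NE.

Pure NE: (Hiking, Hiking) and (Shopping, Shopping); Mixed NE: p = 0.625, q = 0.375

Work:
Check pure NE:
(Hiking, Hiking): (5, 3) - no unilateral deviation beneficial
(Shopping, Shopping): (3, 5) - no unilateral deviation beneficial
Mixed NE: P1 plays Hiking with p = 0.625, P2 plays Hiking with q = 0.375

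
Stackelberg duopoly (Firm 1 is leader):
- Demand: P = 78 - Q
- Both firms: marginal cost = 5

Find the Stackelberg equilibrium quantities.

q₁* (leader) = 36.5, q₂* (follower) = 18.25

Work:
Follower's reaction: q₂ = (a - c - q₁)/2
Leader substitutes: π₁ = q₁·(a - q₁ - (a-c-q₁)/2 - c)
FOC: q₁* = (78 - 5)/2 = 36.50
Then: q₂* = (78 - 5 - 36.5)/2 = 18.25
Leader has first-mover advantage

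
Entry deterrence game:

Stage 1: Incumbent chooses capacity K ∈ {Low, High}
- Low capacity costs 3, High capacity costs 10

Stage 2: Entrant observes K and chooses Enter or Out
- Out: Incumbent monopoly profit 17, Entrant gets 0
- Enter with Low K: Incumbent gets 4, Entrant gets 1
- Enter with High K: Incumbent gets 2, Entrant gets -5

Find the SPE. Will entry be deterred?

SPE: (High, Enter|Low, Out|High); Entry deterred. Incumbent net profit = 7

Work:
After Low K: Entrant enters (1 > 0)
After High K: Entrant stays out (-5 < 0)
Incumbent: Low → 4−3=1, High → 17−10=7
Incumbent chooses High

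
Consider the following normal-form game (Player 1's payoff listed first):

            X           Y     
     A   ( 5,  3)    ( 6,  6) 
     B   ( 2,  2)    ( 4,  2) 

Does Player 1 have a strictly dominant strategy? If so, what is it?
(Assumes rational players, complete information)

Yes, Player 1's strictly dominant strategy is A

Work:
A strategy strictly dominates another if it gives a strictly higher payoff against every opponent action. Compare each pair of P1's strategies column-by-column:
  A vs B: [5 vs 2, 6 vs 4] → A strictly dominates B
  B vs A: [2 vs 5, 4 vs 6] → B does not strictly dominate A (column X: 2 ≤ 5)
A strictly dominates every other strategy → strictly dominant.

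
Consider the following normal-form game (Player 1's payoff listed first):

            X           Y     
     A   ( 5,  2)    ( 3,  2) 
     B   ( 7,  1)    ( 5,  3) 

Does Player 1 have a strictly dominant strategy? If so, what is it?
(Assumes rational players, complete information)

Yes, Player 1's strictly dominant strategy is B

Work:
A strategy strictly dominates another if it gives a strictly higher payoff against every opponent action. Compare each pair of P1's strategies column-by-column:
  A vs B: [5 vs 7, 3 vs 5] → A does not strictly dominate B (column X: 5 ≤ 7)
  B vs A: [7 vs 5, 5 vs 3] → B strictly dominates A
B strictly dominates every other strategy → strictly dominant.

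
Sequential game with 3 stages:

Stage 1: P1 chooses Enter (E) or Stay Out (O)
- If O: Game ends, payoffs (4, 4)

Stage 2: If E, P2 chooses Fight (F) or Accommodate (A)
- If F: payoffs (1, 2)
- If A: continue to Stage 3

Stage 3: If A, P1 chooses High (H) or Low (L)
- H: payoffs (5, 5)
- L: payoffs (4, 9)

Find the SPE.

SPE: (E, A, H); Outcome (5, 5)

Work:
Stage 3: P1 chooses H (5 vs 4)
Stage 2: P2: F->2, A->5 (anticipating H). Choose A
Stage 1: P1: O->4, E->5 (anticipating A, H). Choose E
SPE path: E -> A -> H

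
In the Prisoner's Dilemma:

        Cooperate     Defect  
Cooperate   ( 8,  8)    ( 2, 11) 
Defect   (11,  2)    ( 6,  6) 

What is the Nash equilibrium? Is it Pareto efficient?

(Defect, Defect) is NE; not Pareto efficient

Work:
Defect dominates Cooperate for both players:
If P2 cooperates: Defect (11) > Cooperate (8)
If P2 defects: Defect (6) > Cooperate (2)
NE: (Defect, Defect) with payoff (6, 6)
But (Cooperate, Cooperate) = (8, 8) Pareto dominates (6, 6)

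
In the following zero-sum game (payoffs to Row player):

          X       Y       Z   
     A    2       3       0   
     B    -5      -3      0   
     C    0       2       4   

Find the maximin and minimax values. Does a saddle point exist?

Maximin = 0, Minimax = 2, Saddle: False

Work:
Row minimums: [0, -5, 0] → maximin = 0
Column maximums: [2, 3, 4] → minimax = 2
No saddle point (maximin ≠ minimax). Mixed strategy needed.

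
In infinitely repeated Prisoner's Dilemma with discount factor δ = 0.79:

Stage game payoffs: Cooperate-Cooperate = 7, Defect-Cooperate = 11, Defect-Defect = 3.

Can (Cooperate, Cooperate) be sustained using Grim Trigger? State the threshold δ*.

δ* = 0.5; since δ = 0.79 ≥ 0.5, cooperation can be sustained

Work:
For Grim Trigger:
Cooperate forever: 7/(1-δ)
Defect then punished: 11 + 3·δ/(1-δ)
Need: 7/(1-δ) ≥ 11 + 3·δ/(1-δ)
Solving: δ ≥ (T-R)/(T-P) = (11-7)/(11-3) = 0.5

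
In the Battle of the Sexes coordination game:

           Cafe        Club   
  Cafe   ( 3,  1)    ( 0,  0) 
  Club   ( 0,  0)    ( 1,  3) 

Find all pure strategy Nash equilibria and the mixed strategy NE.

Pure NE: (Cafe, Cafe) and (Club, Club); Mixed NE: p = 0.75, q = 0.25

Work:
Check pure NE:
(Cafe, Cafe): (3, 1) - no unilateral deviation beneficial
(Club, Club): (1, 3) - no unilateral deviation beneficial
Mixed NE: P1 plays Cafe with p = 0.75, P2 plays Cafe with q = 0.25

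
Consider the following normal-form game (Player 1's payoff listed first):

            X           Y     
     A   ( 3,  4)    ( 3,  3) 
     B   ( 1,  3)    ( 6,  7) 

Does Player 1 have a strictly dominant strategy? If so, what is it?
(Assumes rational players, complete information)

No strictly dominant strategy exists for Player 1

Work:
A strategy strictly dominates another if it gives a strictly higher payoff against every opponent action. Compare each pair of P1's strategies column-by-column:
  A vs B: [3 vs 1, 3 vs 6] → A does not strictly dominate B (column Y: 3 ≤ 6)
  B vs A: [1 vs 3, 6 vs 3] → B does not strictly dominate A (column X: 1 ≤ 3)
No single strategy strictly dominates all others → no strictly dominant strategy.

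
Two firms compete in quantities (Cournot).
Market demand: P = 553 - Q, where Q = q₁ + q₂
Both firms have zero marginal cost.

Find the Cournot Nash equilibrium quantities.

q₁* = q₂* = 184.33; P* = 184.33

Work:
Profit: π_i = P·q_i = (a - q_i - q_j)·q_i
FOC: ∂π_i/∂q_i = a - 2q_i - q_j = 0
Reaction function: q_i = (553 - q_j)/2
Symmetry: q* = 553/3 = 184.33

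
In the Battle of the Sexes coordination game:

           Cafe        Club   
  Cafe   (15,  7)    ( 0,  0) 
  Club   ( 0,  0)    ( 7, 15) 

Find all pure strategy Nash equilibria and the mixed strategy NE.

Pure NE: (Cafe, Cafe) and (Club, Club); Mixed NE: p = 0.6818, q = 0.3182

Work:
Check pure NE:
(Cafe, Cafe): (15, 7) - no unilateral deviation beneficial
(Club, Club): (7, 15) - no unilateral deviation beneficial
Mixed NE: P1 plays Cafe with p = 0.6818, P2 plays Cafe with q = 0.3182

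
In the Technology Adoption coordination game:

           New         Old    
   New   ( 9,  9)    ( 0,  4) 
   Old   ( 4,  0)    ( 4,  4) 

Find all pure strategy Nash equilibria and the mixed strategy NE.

Pure NE: (New, New) and (Old, Old); Mixed NE: p = 0.4444, q = 0.4444

Work:
Check pure NE:
(New, New): (9, 9) - no unilateral deviation beneficial
(Old, Old): (4, 4) - no unilateral deviation beneficial
Mixed NE: P1 plays New with p = 0.4444, P2 plays New with q = 0.4444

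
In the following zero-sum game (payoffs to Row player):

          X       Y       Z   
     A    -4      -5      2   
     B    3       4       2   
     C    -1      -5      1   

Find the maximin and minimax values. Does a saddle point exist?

Maximin = 2, Minimax = 2, Saddle: True

Work:
Row minimums: [-5, 2, -5] → maximin = 2
Column maximums: [3, 4, 2] → minimax = 2
Saddle point exists! Game value = 2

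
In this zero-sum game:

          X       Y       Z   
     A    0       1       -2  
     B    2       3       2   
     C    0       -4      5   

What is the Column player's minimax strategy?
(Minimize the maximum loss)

Column should play X, value = 2

Work:
Column player minimizes Row's maximum payoff:
Column X: max payoff to Row = 2
Column Y: max payoff to Row = 3
Column Z: max payoff to Row = 5
Minimum is 2, achieved by column X.
Minimax strategy: X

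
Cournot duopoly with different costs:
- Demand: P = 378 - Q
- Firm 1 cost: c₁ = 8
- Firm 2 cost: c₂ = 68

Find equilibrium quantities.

q₁* = 143.33, q₂* = 83.33

Work:
Reaction: q₁ = (378 - 8 - q₂)/2
Reaction: q₂ = (378 - 68 - q₁)/2
Solve simultaneously:
q₁* = (378 - 2×8 + 68)/3 = 143.33
q₂* = (378 - 2×68 + 8)/3 = 83.33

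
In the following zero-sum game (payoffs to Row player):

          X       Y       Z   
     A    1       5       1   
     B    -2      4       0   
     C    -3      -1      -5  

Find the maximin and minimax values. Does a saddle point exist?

Maximin = 1, Minimax = 1, Saddle: True

Work:
Row minimums: [1, -2, -5] → maximin = 1
Column maximums: [1, 5, 1] → minimax = 1
Saddle point exists! Game value = 1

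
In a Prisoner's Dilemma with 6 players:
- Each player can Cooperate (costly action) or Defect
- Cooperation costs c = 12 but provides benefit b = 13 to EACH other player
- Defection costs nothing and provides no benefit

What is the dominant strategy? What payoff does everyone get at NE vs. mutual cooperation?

Dominant: Defect; NE payoff = 0; Coop payoff = 53

Work:
Defect dominates (saves cost c = 12, benefit to others is external)
NE: All defect → everyone gets 0
If all cooperate: each receives (5)×13 - 12 = 53
Social dilemma: 53 > 0 but NE gives 0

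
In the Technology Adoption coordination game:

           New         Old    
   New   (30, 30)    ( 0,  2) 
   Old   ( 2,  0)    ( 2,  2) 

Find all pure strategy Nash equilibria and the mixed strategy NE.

Pure NE: (New, New) and (Old, Old); Mixed NE: p = 0.0667, q = 0.0667

Work:
Check pure NE:
(New, New): (30, 30) - no unilateral deviation beneficial
(Old, Old): (2, 2) - no unilateral deviation beneficial
Mixed NE: P1 plays New with p = 0.0667, P2 plays New with q = 0.0667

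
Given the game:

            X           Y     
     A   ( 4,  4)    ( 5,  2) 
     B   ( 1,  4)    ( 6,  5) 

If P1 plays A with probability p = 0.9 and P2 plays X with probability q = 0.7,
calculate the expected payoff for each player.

E[P1] = 4.12, E[P2] = 3.49

Work:
E[P1] = p·q·π₁(A,X) + p·(1-q)·π₁(A,Y) + (1-p)·q·π₁(B,X) + (1-p)·(1-q)·π₁(B,Y)
= 0.9·0.7·4 + 0.9·0.3·5 + 0.1·0.7·1 + 0.1·0.3·6
= 4.12

E[P2] = 3.49 (similar calculation)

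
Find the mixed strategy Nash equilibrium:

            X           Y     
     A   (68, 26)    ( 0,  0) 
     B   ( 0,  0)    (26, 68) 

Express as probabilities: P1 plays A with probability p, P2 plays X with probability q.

p = 0.7234, q = 0.2766

Work:
Find probabilities that make opponent indifferent:
P2 chooses q to make P1 indifferent between A and B
P1 chooses p to make P2 indifferent between X and Y
Mixed NE: P1 plays (A: 0.7234, B: 0.2766), P2 plays (X: 0.2766, Y: 0.7234)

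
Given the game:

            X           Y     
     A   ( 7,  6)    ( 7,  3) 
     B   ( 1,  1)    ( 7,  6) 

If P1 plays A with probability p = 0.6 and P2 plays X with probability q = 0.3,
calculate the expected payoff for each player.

E[P1] = 6.28, E[P2] = 4.14

Work:
E[P1] = p·q·π₁(A,X) + p·(1-q)·π₁(A,Y) + (1-p)·q·π₁(B,X) + (1-p)·(1-q)·π₁(B,Y)
= 0.6·0.3·7 + 0.6·0.7·7 + 0.4·0.3·1 + 0.4·0.7·7
= 6.28

E[P2] = 4.14 (similar calculation)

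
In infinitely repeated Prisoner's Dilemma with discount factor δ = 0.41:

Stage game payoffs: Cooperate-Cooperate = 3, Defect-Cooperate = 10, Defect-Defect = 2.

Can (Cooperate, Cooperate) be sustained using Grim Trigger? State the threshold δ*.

δ* = 0.875; since δ = 0.41 < 0.875, cooperation cannot be sustained

Work:
For Grim Trigger:
Cooperate forever: 3/(1-δ)
Defect then punished: 10 + 2·δ/(1-δ)
Need: 3/(1-δ) ≥ 10 + 2·δ/(1-δ)
Solving: δ ≥ (T-R)/(T-P) = (10-3)/(10-2) = 0.875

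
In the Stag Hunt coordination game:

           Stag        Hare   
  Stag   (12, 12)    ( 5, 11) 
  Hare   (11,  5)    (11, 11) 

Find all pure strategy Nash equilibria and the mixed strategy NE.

Pure NE: (Stag, Stag) and (Hare, Hare); Mixed NE: p = 0.8571, q = 0.8571

Work:
Check pure NE:
(Stag, Stag): (12, 12) - no unilateral deviation beneficial
(Hare, Hare): (11, 11) - no unilateral deviation beneficial
Mixed NE: P1 plays Stag with p = 0.8571, P2 plays Stag with q = 0.8571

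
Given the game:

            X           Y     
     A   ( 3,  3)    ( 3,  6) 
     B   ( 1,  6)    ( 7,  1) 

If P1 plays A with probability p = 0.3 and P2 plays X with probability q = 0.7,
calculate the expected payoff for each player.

E[P1] = 2.86, E[P2] = 4.32

Work:
E[P1] = p·q·π₁(A,X) + p·(1-q)·π₁(A,Y) + (1-p)·q·π₁(B,X) + (1-p)·(1-q)·π₁(B,Y)
= 0.3·0.7·3 + 0.3·0.3·3 + 0.7·0.7·1 + 0.7·0.3·7
= 2.86

E[P2] = 4.32 (similar calculation)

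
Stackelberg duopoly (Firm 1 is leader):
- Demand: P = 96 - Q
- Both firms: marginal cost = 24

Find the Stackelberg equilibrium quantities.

q₁* (leader) = 36.0, q₂* (follower) = 18.0

Work:
Follower's reaction: q₂ = (a - c - q₁)/2
Leader substitutes: π₁ = q₁·(a - q₁ - (a-c-q₁)/2 - c)
FOC: q₁* = (96 - 24)/2 = 36.00
Then: q₂* = (96 - 24 - 36.0)/2 = 18.00
Leader has first-mover advantage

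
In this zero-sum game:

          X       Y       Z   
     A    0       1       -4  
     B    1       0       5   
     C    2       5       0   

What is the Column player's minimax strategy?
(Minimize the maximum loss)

Column should play X, value = 2

Work:
Column player minimizes Row's maximum payoff:
Column X: max payoff to Row = 2
Column Y: max payoff to Row = 5
Column Z: max payoff to Row = 5
Minimum is 2, achieved by column X.
Minimax strategy: X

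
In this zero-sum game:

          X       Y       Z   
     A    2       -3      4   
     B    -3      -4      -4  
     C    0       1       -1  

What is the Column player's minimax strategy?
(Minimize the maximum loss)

Column should play Y, value = 1

Work:
Column player minimizes Row's maximum payoff:
Column X: max payoff to Row = 2
Column Y: max payoff to Row = 1
Column Z: max payoff to Row = 4
Minimum is 1, achieved by column Y.
Minimax strategy: Y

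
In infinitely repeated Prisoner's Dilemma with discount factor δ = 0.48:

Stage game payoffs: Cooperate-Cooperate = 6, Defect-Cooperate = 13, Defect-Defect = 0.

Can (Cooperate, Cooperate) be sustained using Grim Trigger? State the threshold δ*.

δ* = 0.5385; since δ = 0.48 < 0.5385, cooperation cannot be sustained

Work:
For Grim Trigger:
Cooperate forever: 6/(1-δ)
Defect then punished: 13 + 0·δ/(1-δ)
Need: 6/(1-δ) ≥ 13 + 0·δ/(1-δ)
Solving: δ ≥ (T-R)/(T-P) = (13-6)/(13-0) = 0.5385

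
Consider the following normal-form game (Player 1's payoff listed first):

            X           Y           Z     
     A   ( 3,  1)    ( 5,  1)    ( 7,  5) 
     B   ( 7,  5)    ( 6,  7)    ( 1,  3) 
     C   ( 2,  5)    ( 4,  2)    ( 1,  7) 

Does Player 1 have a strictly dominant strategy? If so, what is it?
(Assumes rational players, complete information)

No strictly dominant strategy exists for Player 1

Work:
A strategy strictly dominates another if it gives a strictly higher payoff against every opponent action. Compare each pair of P1's strategies column-by-column:
  A vs B: [3 vs 7, 5 vs 6, 7 vs 1] → A does not strictly dominate B (column X: 3 ≤ 7)
  A vs C: [3 vs 2, 5 vs 4, 7 vs 1] → A strictly dominates C
  B vs A: [7 vs 3, 6 vs 5, 1 vs 7] → B does not strictly dominate A (column Z: 1 ≤ 7)
  B vs C: [7 vs 2, 6 vs 4, 1 vs 1] → B does not strictly dominate C (column Z: 1 ≤ 1)
  C vs A: [2 vs 3, 4 vs 5, 1 vs 7] → C does not strictly dominate A (column X: 2 ≤ 3)
  C vs B: [2 vs 7, 4 vs 6, 1 vs 1] → C does not strictly dominate B (column X: 2 ≤ 7)
No single strategy strictly dominates all others → no strictly dominant strategy.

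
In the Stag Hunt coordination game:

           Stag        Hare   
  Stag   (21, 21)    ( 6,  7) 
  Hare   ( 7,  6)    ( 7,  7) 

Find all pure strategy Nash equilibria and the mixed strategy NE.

Pure NE: (Stag, Stag) and (Hare, Hare); Mixed NE: p = 0.0667, q = 0.0667

Work:
Check pure NE:
(Stag, Stag): (21, 21) - no unilateral deviation beneficial
(Hare, Hare): (7, 7) - no unilateral deviation beneficial
Mixed NE: P1 plays Stag with p = 0.0667, P2 plays Stag with q = 0.0667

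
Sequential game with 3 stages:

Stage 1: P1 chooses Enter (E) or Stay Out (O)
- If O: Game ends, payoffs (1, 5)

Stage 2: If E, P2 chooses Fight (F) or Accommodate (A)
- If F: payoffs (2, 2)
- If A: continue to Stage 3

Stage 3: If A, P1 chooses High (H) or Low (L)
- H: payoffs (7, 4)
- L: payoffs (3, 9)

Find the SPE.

SPE: (E, A, H); Outcome (7, 4)

Work:
Stage 3: P1 chooses H (7 vs 3)
Stage 2: P2: F->2, A->4 (anticipating H). Choose A
Stage 1: P1: O->1, E->7 (anticipating A, H). Choose E
SPE path: E -> A -> H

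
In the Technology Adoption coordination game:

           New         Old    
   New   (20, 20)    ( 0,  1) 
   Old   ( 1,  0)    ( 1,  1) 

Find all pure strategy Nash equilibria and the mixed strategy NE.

Pure NE: (New, New) and (Old, Old); Mixed NE: p = 0.05, q = 0.05

Work:
Check pure NE:
(New, New): (20, 20) - no unilateral deviation beneficial
(Old, Old): (1, 1) - no unilateral deviation beneficial
Mixed NE: P1 plays New with p = 0.05, P2 plays New with q = 0.05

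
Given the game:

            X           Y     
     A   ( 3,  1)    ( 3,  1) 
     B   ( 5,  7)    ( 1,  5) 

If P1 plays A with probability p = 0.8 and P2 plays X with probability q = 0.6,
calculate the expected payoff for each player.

E[P1] = 3.08, E[P2] = 2.04

Work:
E[P1] = p·q·π₁(A,X) + p·(1-q)·π₁(A,Y) + (1-p)·q·π₁(B,X) + (1-p)·(1-q)·π₁(B,Y)
= 0.8·0.6·3 + 0.8·0.4·3 + 0.2·0.6·5 + 0.2·0.4·1
= 3.08

E[P2] = 2.04 (similar calculation)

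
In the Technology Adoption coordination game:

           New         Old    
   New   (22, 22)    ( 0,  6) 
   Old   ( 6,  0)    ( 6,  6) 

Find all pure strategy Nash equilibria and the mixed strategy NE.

Pure NE: (New, New) and (Old, Old); Mixed NE: p = 0.2727, q = 0.2727

Work:
Check pure NE:
(New, New): (22, 22) - no unilateral deviation beneficial
(Old, Old): (6, 6) - no unilateral deviation beneficial
Mixed NE: P1 plays New with p = 0.2727, P2 plays New with q = 0.2727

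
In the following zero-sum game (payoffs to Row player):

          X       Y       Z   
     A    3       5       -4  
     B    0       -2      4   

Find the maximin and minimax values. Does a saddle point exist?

Maximin = -2, Minimax = 3, Saddle: False

Work:
Row minimums: [-4, -2] → maximin = -2
Column maximums: [3, 5, 4] → minimax = 3
No saddle point (maximin ≠ minimax). Mixed strategy needed.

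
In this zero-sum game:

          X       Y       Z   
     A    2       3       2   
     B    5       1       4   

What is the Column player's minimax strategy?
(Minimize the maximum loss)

Column should play Y, value = 3

Work:
Column player minimizes Row's maximum payoff:
Column X: max payoff to Row = 5
Column Y: max payoff to Row = 3
Column Z: max payoff to Row = 4
Minimum is 3, achieved by column Y.
Minimax strategy: Y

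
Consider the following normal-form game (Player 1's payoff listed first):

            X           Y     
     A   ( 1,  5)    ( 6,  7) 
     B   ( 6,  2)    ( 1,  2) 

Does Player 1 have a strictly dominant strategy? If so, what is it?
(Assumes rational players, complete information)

No strictly dominant strategy exists for Player 1

Work:
A strategy strictly dominates another if it gives a strictly higher payoff against every opponent action. Compare each pair of P1's strategies column-by-column:
  A vs B: [1 vs 6, 6 vs 1] → A does not strictly dominate B (column X: 1 ≤ 6)
  B vs A: [6 vs 1, 1 vs 6] → B does not strictly dominate A (column Y: 1 ≤ 6)
No single strategy strictly dominates all others → no strictly dominant strategy.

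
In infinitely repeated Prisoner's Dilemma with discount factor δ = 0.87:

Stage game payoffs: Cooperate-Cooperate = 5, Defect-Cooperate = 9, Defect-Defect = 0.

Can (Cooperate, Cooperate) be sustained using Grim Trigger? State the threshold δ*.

δ* = 0.4444; since δ = 0.87 ≥ 0.4444, cooperation can be sustained

Work:
For Grim Trigger:
Cooperate forever: 5/(1-δ)
Defect then punished: 9 + 0·δ/(1-δ)
Need: 5/(1-δ) ≥ 9 + 0·δ/(1-δ)
Solving: δ ≥ (T-R)/(T-P) = (9-5)/(9-0) = 0.4444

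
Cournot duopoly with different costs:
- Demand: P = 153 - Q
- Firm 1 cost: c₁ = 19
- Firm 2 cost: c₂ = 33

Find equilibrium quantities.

q₁* = 49.33, q₂* = 35.33

Work:
Reaction: q₁ = (153 - 19 - q₂)/2
Reaction: q₂ = (153 - 33 - q₁)/2
Solve simultaneously:
q₁* = (153 - 2×19 + 33)/3 = 49.33
q₂* = (153 - 2×33 + 19)/3 = 35.33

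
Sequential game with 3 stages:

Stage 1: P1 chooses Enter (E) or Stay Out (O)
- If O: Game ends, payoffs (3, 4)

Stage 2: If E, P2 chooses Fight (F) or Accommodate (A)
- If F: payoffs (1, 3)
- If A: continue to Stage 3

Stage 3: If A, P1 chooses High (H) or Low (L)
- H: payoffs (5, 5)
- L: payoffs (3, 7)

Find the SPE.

SPE: (E, A, H); Outcome (5, 5)

Work:
Stage 3: P1 chooses H (5 vs 3)
Stage 2: P2: F->3, A->5 (anticipating H). Choose A
Stage 1: P1: O->3, E->5 (anticipating A, H). Choose E
SPE path: E -> A -> H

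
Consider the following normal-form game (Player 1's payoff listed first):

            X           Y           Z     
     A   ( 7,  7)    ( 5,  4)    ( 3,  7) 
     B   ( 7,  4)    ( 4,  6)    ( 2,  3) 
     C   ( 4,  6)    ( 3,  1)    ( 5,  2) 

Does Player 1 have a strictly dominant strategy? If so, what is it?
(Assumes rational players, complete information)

No strictly dominant strategy exists for Player 1

Work:
A strategy strictly dominates another if it gives a strictly higher payoff against every opponent action. Compare each pair of P1's strategies column-by-column:
  A vs B: [7 vs 7, 5 vs 4, 3 vs 2] → A does not strictly dominate B (column X: 7 ≤ 7)
  A vs C: [7 vs 4, 5 vs 3, 3 vs 5] → A does not strictly dominate C (column Z: 3 ≤ 5)
  B vs A: [7 vs 7, 4 vs 5, 2 vs 3] → B does not strictly dominate A (column X: 7 ≤ 7)
  B vs C: [7 vs 4, 4 vs 3, 2 vs 5] → B does not strictly dominate C (column Z: 2 ≤ 5)
  C vs A: [4 vs 7, 3 vs 5, 5 vs 3] → C does not strictly dominate A (column X: 4 ≤ 7)
  C vs B: [4 vs 7, 3 vs 4, 5 vs 2] → C does not strictly dominate B (column X: 4 ≤ 7)
No single strategy strictly dominates all others → no strictly dominant strategy.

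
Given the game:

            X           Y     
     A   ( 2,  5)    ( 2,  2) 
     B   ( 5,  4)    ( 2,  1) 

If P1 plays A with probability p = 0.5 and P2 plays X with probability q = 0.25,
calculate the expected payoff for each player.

E[P1] = 2.375, E[P2] = 2.25

Work:
E[P1] = p·q·π₁(A,X) + p·(1-q)·π₁(A,Y) + (1-p)·q·π₁(B,X) + (1-p)·(1-q)·π₁(B,Y)
= 0.5·0.25·2 + 0.5·0.75·2 + 0.5·0.25·5 + 0.5·0.75·2
= 2.375

E[P2] = 2.25 (similar calculation)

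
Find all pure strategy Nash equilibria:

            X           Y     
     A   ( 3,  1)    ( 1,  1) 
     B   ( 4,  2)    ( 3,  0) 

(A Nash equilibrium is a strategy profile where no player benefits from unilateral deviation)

Nash equilibrium: (B, X)

Work:
Best responses:
  P1 vs X: payoffs [3, 4] → best response B (payoff 4)
  P1 vs Y: payoffs [1, 3] → best response B (payoff 3)
  P2 vs A: payoffs [1, 1] → best response X/Y (payoff 1)
  P2 vs B: payoffs [2, 0] → best response X (payoff 2)
Mutual best responses: (B,X) → Nash equilibria.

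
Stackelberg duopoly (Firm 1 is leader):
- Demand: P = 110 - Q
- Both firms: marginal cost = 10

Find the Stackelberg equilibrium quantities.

q₁* (leader) = 50.0, q₂* (follower) = 25.0

Work:
Follower's reaction: q₂ = (a - c - q₁)/2
Leader substitutes: π₁ = q₁·(a - q₁ - (a-c-q₁)/2 - c)
FOC: q₁* = (110 - 10)/2 = 50.00
Then: q₂* = (110 - 10 - 50.0)/2 = 25.00
Leader has first-mover advantage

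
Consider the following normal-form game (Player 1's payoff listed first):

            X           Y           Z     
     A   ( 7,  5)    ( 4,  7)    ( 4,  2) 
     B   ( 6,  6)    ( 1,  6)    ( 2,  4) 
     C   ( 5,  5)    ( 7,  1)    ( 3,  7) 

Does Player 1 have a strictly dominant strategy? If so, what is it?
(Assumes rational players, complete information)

No strictly dominant strategy exists for Player 1

Work:
A strategy strictly dominates another if it gives a strictly higher payoff against every opponent action. Compare each pair of P1's strategies column-by-column:
  A vs B: [7 vs 6, 4 vs 1, 4 vs 2] → A strictly dominates B
  A vs C: [7 vs 5, 4 vs 7, 4 vs 3] → A does not strictly dominate C (column Y: 4 ≤ 7)
  B vs A: [6 vs 7, 1 vs 4, 2 vs 4] → B does not strictly dominate A (column X: 6 ≤ 7)
  B vs C: [6 vs 5, 1 vs 7, 2 vs 3] → B does not strictly dominate C (column Y: 1 ≤ 7)
  C vs A: [5 vs 7, 7 vs 4, 3 vs 4] → C does not strictly dominate A (column X: 5 ≤ 7)
  C vs B: [5 vs 6, 7 vs 1, 3 vs 2] → C does not strictly dominate B (column X: 5 ≤ 6)
No single strategy strictly dominates all others → no strictly dominant strategy.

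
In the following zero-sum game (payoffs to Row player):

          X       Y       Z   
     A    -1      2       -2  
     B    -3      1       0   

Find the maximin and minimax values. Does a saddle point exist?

Maximin = -2, Minimax = -1, Saddle: False

Work:
Row minimums: [-2, -3] → maximin = -2
Column maximums: [-1, 2, 0] → minimax = -1
No saddle point (maximin ≠ minimax). Mixed strategy needed.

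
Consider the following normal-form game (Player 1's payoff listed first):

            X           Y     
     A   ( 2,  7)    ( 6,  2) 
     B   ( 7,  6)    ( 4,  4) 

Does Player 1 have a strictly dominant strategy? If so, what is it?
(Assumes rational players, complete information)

No strictly dominant strategy exists for Player 1

Work:
A strategy strictly dominates another if it gives a strictly higher payoff against every opponent action. Compare each pair of P1's strategies column-by-column:
  A vs B: [2 vs 7, 6 vs 4] → A does not strictly dominate B (column X: 2 ≤ 7)
  B vs A: [7 vs 2, 4 vs 6] → B does not strictly dominate A (column Y: 4 ≤ 6)
No single strategy strictly dominates all others → no strictly dominant strategy.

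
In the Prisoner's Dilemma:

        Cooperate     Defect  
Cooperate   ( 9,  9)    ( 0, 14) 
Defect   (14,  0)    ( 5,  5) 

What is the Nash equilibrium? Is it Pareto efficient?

(Defect, Defect) is NE; not Pareto efficient

Work:
Defect dominates Cooperate for both players:
If P2 cooperates: Defect (14) > Cooperate (9)
If P2 defects: Defect (5) > Cooperate (0)
NE: (Defect, Defect) with payoff (5, 5)
But (Cooperate, Cooperate) = (9, 9) Pareto dominates (5, 5)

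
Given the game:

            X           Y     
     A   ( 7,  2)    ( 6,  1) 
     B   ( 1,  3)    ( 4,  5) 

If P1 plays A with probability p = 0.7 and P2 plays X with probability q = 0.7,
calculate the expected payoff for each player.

E[P1] = 5.26, E[P2] = 2.27

Work:
E[P1] = p·q·π₁(A,X) + p·(1-q)·π₁(A,Y) + (1-p)·q·π₁(B,X) + (1-p)·(1-q)·π₁(B,Y)
= 0.7·0.7·7 + 0.7·0.3·6 + 0.3·0.7·1 + 0.3·0.3·4
= 5.26

E[P2] = 2.27 (similar calculation)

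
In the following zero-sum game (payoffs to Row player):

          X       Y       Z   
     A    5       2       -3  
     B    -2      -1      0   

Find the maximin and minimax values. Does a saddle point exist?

Maximin = -2, Minimax = 0, Saddle: False

Work:
Row minimums: [-3, -2] → maximin = -2
Column maximums: [5, 2, 0] → minimax = 0
No saddle point (maximin ≠ minimax). Mixed strategy needed.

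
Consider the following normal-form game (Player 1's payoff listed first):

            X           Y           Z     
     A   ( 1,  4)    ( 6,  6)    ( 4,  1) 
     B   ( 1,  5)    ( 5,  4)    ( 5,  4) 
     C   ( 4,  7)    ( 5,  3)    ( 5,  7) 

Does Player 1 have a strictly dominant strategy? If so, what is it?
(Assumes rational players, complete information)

No strictly dominant strategy exists for Player 1

Work:
A strategy strictly dominates another if it gives a strictly higher payoff against every opponent action. Compare each pair of P1's strategies column-by-column:
  A vs B: [1 vs 1, 6 vs 5, 4 vs 5] → A does not strictly dominate B (column X: 1 ≤ 1)
  A vs C: [1 vs 4, 6 vs 5, 4 vs 5] → A does not strictly dominate C (column X: 1 ≤ 4)
  B vs A: [1 vs 1, 5 vs 6, 5 vs 4] → B does not strictly dominate A (column X: 1 ≤ 1)
  B vs C: [1 vs 4, 5 vs 5, 5 vs 5] → B does not strictly dominate C (column X: 1 ≤ 4)
  C vs A: [4 vs 1, 5 vs 6, 5 vs 4] → C does not strictly dominate A (column Y: 5 ≤ 6)
  C vs B: [4 vs 1, 5 vs 5, 5 vs 5] → C does not strictly dominate B (column Y: 5 ≤ 5)
No single strategy strictly dominates all others → no strictly dominant strategy.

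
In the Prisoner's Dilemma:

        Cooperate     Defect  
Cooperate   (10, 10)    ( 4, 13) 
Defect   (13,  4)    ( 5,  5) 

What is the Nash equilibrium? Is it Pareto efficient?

(Defect, Defect) is NE; not Pareto efficient

Work:
Defect dominates Cooperate for both players:
If P2 cooperates: Defect (13) > Cooperate (10)
If P2 defects: Defect (5) > Cooperate (4)
NE: (Defect, Defect) with payoff (5, 5)
But (Cooperate, Cooperate) = (10, 10) Pareto dominates (5, 5)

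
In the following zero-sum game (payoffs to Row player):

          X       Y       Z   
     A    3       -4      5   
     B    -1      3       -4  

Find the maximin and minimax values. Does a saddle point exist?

Maximin = -4, Minimax = 3, Saddle: False

Work:
Row minimums: [-4, -4] → maximin = -4
Column maximums: [3, 3, 5] → minimax = 3
No saddle point (maximin ≠ minimax). Mixed strategy needed.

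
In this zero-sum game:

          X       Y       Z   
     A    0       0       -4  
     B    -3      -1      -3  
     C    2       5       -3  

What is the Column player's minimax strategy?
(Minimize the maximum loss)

Column should play Z, value = -3

Work:
Column player minimizes Row's maximum payoff:
Column X: max payoff to Row = 2
Column Y: max payoff to Row = 5
Column Z: max payoff to Row = -3
Minimum is -3, achieved by column Z.
Minimax strategy: Z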